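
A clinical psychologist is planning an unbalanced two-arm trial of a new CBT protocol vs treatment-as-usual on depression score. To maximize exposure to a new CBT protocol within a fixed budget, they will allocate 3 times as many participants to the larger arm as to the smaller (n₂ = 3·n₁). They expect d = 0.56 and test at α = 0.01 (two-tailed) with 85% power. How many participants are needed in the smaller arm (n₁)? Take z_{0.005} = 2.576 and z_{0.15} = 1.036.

With allocation ratio k = n₂/n₁ = 3, Var(x̄₁−x̄₂) = σ²(1/n₁ + 1/(k·n₁)) = σ²·(k+1)/(k·n₁).
So n₁ = (1 + 1/k)·((z_{α/2} + z_β)/d)² = 1.333 × (3.612/0.56)².
n₁ = 1.333 × 41.60 = 55.5.
Round up: n₁ = 56, giving n₂ = 3 × 56 = 168.

n₁ = 56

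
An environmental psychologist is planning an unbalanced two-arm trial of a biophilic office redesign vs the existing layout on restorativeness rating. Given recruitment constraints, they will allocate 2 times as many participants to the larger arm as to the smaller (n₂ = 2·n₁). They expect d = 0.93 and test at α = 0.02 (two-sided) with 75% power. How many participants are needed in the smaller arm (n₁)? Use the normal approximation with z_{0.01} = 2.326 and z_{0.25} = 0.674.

n₁ = 16

With allocation ratio k = n₂/n₁ = 2, Var(x̄₁−x̄₂) = σ²(1/n₁ + 1/(k·n₁)) = σ²·(k+1)/(k·n₁).
So n₁ = (1 + 1/k)·((z_{α/2} + z_β)/d)² = 1.500 × (3.000/0.93)².
n₁ = 1.500 × 10.41 = 15.6.
Round up: n₁ = 16, giving n₂ = 2 × 16 = 32.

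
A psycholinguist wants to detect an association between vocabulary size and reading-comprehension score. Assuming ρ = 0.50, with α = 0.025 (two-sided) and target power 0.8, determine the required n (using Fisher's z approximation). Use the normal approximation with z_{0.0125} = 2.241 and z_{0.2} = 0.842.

n = 35

Fisher's z: C = ½·ln((1+r)/(1−r)) = ½·ln(3.0000) = 0.5493.
n = ((z_{α/2} + z_β)/C)² + 3.
(2.241 + 0.842) / 0.5493 = 3.083 / 0.5493 = 5.613.
n = 5.613² + 3 = 31.50 + 3 = 34.5.
Round up.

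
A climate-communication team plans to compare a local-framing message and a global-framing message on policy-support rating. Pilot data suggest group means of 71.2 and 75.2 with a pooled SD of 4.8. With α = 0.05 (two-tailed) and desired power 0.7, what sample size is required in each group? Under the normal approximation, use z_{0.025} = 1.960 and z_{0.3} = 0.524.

n = 18 per group

Cohen's d = |M₁ − M₂| / SD_pooled = |71.2 − 75.2| / 4.8 = 4.0 / 4.8 = 0.833.
For two independent groups with equal n: n = 2·((z_{α/2} + z_β) / d)².
z_{α/2} + z_β = 1.960 + 0.524 = 2.484.
n = 2 × (2.484 / 0.833)² = 2 × 2.982² = 2 × 8.89 = 17.8.
Round up to the next whole participant.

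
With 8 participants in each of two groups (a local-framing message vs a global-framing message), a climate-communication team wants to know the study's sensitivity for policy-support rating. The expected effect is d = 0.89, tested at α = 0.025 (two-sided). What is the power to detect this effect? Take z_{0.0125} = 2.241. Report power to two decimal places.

power ≈ 0.32

For two equal groups, power = Φ(d·√(n/2) − z_{α/2}).
d·√(n/2) = 0.89 × √(8/2) = 0.89 × 2.000 = 1.780.
z_β = 1.780 − 2.241 = -0.461.
Power = Φ(-0.461) = 0.322.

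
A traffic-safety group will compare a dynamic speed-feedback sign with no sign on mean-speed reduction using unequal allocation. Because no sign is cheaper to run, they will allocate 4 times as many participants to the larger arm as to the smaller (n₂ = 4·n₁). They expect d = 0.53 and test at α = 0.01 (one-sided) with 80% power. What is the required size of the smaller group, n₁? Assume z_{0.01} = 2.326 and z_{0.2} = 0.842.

With allocation ratio k = n₂/n₁ = 4, Var(x̄₁−x̄₂) = σ²(1/n₁ + 1/(k·n₁)) = σ²·(k+1)/(k·n₁).
So n₁ = (1 + 1/k)·((z_{α} + z_β)/d)² = 1.250 × (3.168/0.53)².
n₁ = 1.250 × 35.73 = 44.7.
Round up: n₁ = 45, giving n₂ = 4 × 45 = 180.

n₁ = 45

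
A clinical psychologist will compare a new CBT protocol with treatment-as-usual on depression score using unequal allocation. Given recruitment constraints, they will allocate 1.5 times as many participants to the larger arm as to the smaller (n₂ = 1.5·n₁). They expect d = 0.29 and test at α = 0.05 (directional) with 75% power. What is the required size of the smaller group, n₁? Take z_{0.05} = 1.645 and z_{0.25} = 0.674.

With allocation ratio k = n₂/n₁ = 1.5, Var(x̄₁−x̄₂) = σ²(1/n₁ + 1/(k·n₁)) = σ²·(k+1)/(k·n₁).
So n₁ = (1 + 1/k)·((z_{α} + z_β)/d)² = 1.667 × (2.319/0.29)².
n₁ = 1.667 × 63.94 = 106.6.
Round up: n₁ = 107, giving n₂ = ⌈1.5 × 107⌉ = ⌈160.5⌉ = 161.

n₁ = 107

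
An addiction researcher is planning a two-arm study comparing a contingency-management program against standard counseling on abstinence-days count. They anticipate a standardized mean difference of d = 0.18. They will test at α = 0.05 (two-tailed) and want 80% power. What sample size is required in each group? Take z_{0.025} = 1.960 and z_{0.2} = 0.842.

n = 485 per group

For two independent groups with equal n: n = 2·((z_{α/2} + z_β) / d)².
z_{α/2} + z_β = 1.960 + 0.842 = 2.802.
n = 2 × (2.802 / 0.18)² = 2 × 15.567² = 2 × 242.32 = 484.6.
Round up to the next whole participant.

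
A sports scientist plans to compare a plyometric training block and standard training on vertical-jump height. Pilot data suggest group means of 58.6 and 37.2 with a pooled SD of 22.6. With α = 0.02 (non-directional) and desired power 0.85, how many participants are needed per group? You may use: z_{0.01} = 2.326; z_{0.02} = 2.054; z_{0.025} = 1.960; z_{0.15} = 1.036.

Cohen's d = |M₁ − M₂| / SD_pooled = |58.6 − 37.2| / 22.6 = 21.4 / 22.6 = 0.947.
For two independent groups with equal n: n = 2·((z_{α/2} + z_β) / d)².
z_{α/2} + z_β = 2.326 + 1.036 = 3.362.
n = 2 × (3.362 / 0.947)² = 2 × 3.550² = 2 × 12.60 = 25.2.
Round up to the next whole participant.

n = 26 per group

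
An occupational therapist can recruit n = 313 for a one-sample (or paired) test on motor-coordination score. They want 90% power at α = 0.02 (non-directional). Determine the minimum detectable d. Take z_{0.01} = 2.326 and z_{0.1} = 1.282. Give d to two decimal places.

d_min ≈ 0.20

For a single sample (or paired design) of n = 313: d_min = (z_{α/2} + z_β)/√n.
z-sum = 2.326 + 1.282 = 3.608.
d_min = 3.608 / √313 = 3.608 / 17.692 = 0.204.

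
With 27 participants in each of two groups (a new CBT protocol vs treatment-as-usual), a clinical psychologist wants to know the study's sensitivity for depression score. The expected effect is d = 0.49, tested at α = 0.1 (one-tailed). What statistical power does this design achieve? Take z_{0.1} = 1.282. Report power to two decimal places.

power ≈ 0.70

For two equal groups, power = Φ(d·√(n/2) − z_{α}).
d·√(n/2) = 0.49 × √(27/2) = 0.49 × 3.674 = 1.800.
z_β = 1.800 − 1.282 = 0.518.
Power = Φ(0.518) = 0.698.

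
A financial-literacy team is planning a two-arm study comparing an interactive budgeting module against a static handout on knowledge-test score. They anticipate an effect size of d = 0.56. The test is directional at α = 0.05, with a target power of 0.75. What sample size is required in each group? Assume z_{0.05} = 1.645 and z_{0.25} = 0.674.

n = 35 per group

For two independent groups with equal n: n = 2·((z_{α} + z_β) / d)².
z_{α} + z_β = 1.645 + 0.674 = 2.319.
n = 2 × (2.319 / 0.56)² = 2 × 4.141² = 2 × 17.15 = 34.3.
Round up to the next whole participant.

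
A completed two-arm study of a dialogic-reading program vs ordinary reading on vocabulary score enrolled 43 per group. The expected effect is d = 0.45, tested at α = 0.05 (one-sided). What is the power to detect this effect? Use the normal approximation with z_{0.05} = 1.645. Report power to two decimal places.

For two equal groups, power = Φ(d·√(n/2) − z_{α}).
d·√(n/2) = 0.45 × √(43/2) = 0.45 × 4.637 = 2.087.
z_β = 2.087 − 1.645 = 0.442.
Power = Φ(0.442) = 0.671.

power ≈ 0.67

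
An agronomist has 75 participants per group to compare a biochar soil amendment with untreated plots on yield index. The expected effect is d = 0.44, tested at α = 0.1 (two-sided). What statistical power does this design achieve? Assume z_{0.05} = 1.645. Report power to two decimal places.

For two equal groups, power = Φ(d·√(n/2) − z_{α/2}).
d·√(n/2) = 0.44 × √(75/2) = 0.44 × 6.124 = 2.694.
z_β = 2.694 − 1.645 = 1.049.
Power = Φ(1.049) = 0.853.

power ≈ 0.85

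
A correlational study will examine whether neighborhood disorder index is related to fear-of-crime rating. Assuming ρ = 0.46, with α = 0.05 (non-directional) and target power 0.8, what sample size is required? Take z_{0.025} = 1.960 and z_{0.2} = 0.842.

Fisher's z: C = ½·ln((1+r)/(1−r)) = ½·ln(2.7037) = 0.4973.
n = ((z_{α/2} + z_β)/C)² + 3.
(1.960 + 0.842) / 0.4973 = 2.802 / 0.4973 = 5.634.
n = 5.634² + 3 = 31.75 + 3 = 34.7.
Round up.

n = 35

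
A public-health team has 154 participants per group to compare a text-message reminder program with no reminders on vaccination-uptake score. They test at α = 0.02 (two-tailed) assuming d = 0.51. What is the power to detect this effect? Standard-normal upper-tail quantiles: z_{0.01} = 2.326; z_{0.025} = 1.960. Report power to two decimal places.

power ≈ 0.98

For two equal groups, power = Φ(d·√(n/2) − z_{α/2}).
d·√(n/2) = 0.51 × √(154/2) = 0.51 × 8.775 = 4.475.
z_β = 4.475 − 2.326 = 2.149.
Power = Φ(2.149) = 0.984.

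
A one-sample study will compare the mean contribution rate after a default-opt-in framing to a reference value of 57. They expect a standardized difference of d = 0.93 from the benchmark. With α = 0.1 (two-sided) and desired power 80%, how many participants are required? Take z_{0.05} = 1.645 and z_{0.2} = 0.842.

For a one-sample test: n = ((z_{α/2} + z_β) / d)².
z_{α/2} + z_β = 1.645 + 0.842 = 2.487.
n = (2.487 / 0.93)² = 2.674² = 7.15.
Round up.

n = 8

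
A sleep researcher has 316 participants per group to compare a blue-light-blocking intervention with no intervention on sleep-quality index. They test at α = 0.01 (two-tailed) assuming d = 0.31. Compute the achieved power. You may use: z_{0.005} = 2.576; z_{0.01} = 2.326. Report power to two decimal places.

For two equal groups, power = Φ(d·√(n/2) − z_{α/2}).
d·√(n/2) = 0.31 × √(316/2) = 0.31 × 12.570 = 3.897.
z_β = 3.897 − 2.576 = 1.321.
Power = Φ(1.321) = 0.907.

power ≈ 0.91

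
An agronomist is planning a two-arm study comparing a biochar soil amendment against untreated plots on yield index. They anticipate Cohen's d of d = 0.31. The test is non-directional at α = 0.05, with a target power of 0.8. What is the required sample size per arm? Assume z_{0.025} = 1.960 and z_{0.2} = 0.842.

n = 164 per group

For two independent groups with equal n: n = 2·((z_{α/2} + z_β) / d)².
z_{α/2} + z_β = 1.960 + 0.842 = 2.802.
n = 2 × (2.802 / 0.31)² = 2 × 9.039² = 2 × 81.70 = 163.4.
Round up to the next whole participant.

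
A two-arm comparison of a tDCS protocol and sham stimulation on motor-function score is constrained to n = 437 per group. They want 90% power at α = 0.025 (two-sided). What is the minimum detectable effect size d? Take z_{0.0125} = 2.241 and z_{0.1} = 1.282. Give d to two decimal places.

For two independent groups of n = 437 each: d_min = (z_{α/2} + z_β)·√(2/n).
z-sum = 2.241 + 1.282 = 3.523.
d_min = 3.523 × √(2/437) = 3.523 × 0.0677 = 0.238.

d_min ≈ 0.24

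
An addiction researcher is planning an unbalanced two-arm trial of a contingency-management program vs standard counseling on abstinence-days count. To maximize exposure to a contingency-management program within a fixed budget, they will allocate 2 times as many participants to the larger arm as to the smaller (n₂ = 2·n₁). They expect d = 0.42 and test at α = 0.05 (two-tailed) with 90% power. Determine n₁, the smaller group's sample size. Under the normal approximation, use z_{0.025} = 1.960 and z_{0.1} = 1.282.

With allocation ratio k = n₂/n₁ = 2, Var(x̄₁−x̄₂) = σ²(1/n₁ + 1/(k·n₁)) = σ²·(k+1)/(k·n₁).
So n₁ = (1 + 1/k)·((z_{α/2} + z_β)/d)² = 1.500 × (3.242/0.42)².
n₁ = 1.500 × 59.58 = 89.4.
Round up: n₁ = 90, giving n₂ = 2 × 90 = 180.

n₁ = 90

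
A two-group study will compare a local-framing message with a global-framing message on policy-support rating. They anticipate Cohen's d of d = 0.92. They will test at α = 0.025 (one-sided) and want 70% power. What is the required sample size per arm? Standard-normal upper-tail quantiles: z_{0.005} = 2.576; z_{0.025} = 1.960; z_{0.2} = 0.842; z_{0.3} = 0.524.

n = 15 per group

For two independent groups with equal n: n = 2·((z_{α} + z_β) / d)².
z_{α} + z_β = 1.960 + 0.524 = 2.484.
n = 2 × (2.484 / 0.92)² = 2 × 2.700² = 2 × 7.29 = 14.6.
Round up to the next whole participant.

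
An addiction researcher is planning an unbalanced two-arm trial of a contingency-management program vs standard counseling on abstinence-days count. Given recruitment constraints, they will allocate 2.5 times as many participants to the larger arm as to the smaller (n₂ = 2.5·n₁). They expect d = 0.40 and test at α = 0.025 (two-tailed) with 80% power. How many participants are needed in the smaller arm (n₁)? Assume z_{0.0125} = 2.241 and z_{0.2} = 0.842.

n₁ = 84

With allocation ratio k = n₂/n₁ = 2.5, Var(x̄₁−x̄₂) = σ²(1/n₁ + 1/(k·n₁)) = σ²·(k+1)/(k·n₁).
So n₁ = (1 + 1/k)·((z_{α/2} + z_β)/d)² = 1.400 × (3.083/0.40)².
n₁ = 1.400 × 59.41 = 83.2.
Round up: n₁ = 84, giving n₂ = 2.5 × 84 = 210.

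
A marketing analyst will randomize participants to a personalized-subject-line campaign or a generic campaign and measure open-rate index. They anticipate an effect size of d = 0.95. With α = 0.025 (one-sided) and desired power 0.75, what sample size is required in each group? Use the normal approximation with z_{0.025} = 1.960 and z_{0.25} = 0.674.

n = 16 per group

For two independent groups with equal n: n = 2·((z_{α} + z_β) / d)².
z_{α} + z_β = 1.960 + 0.674 = 2.634.
n = 2 × (2.634 / 0.95)² = 2 × 2.773² = 2 × 7.69 = 15.4.
Round up to the next whole participant.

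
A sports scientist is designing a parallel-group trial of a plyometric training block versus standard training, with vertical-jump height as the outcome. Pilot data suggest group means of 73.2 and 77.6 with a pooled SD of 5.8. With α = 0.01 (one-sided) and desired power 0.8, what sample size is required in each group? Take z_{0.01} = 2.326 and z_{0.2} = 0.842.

n = 35 per group

Cohen's d = |M₁ − M₂| / SD_pooled = |73.2 − 77.6| / 5.8 = 4.4 / 5.8 = 0.759.
For two independent groups with equal n: n = 2·((z_{α} + z_β) / d)².
z_{α} + z_β = 2.326 + 0.842 = 3.168.
n = 2 × (3.168 / 0.759)² = 2 × 4.174² = 2 × 17.42 = 34.8.
Round up to the next whole participant.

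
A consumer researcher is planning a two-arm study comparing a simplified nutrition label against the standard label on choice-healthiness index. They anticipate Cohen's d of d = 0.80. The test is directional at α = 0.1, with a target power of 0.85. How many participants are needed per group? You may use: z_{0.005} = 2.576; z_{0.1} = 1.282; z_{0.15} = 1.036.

n = 17 per group

For two independent groups with equal n: n = 2·((z_{α} + z_β) / d)².
z_{α} + z_β = 1.282 + 1.036 = 2.318.
n = 2 × (2.318 / 0.80)² = 2 × 2.897² = 2 × 8.40 = 16.8.
Round up to the next whole participant.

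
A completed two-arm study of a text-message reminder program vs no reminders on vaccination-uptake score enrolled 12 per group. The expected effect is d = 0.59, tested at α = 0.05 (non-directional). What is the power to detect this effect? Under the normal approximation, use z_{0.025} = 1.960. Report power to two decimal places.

For two equal groups, power = Φ(d·√(n/2) − z_{α/2}).
d·√(n/2) = 0.59 × √(12/2) = 0.59 × 2.449 = 1.445.
z_β = 1.445 − 1.960 = -0.515.
Power = Φ(-0.515) = 0.303.

power ≈ 0.30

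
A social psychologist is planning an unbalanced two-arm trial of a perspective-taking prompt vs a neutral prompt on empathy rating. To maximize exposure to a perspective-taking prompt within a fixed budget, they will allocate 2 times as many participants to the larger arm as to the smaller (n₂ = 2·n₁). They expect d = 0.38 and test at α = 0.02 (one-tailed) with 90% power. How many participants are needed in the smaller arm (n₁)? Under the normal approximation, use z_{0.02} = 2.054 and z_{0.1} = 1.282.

n₁ = 116

With allocation ratio k = n₂/n₁ = 2, Var(x̄₁−x̄₂) = σ²(1/n₁ + 1/(k·n₁)) = σ²·(k+1)/(k·n₁).
So n₁ = (1 + 1/k)·((z_{α} + z_β)/d)² = 1.500 × (3.336/0.38)².
n₁ = 1.500 × 77.07 = 115.6.
Round up: n₁ = 116, giving n₂ = 2 × 116 = 232.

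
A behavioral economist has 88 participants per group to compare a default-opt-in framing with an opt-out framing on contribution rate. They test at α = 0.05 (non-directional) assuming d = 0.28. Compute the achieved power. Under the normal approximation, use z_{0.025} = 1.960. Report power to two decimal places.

For two equal groups, power = Φ(d·√(n/2) − z_{α/2}).
d·√(n/2) = 0.28 × √(88/2) = 0.28 × 6.633 = 1.857.
z_β = 1.857 − 1.960 = -0.103.
Power = Φ(-0.103) = 0.459.

power ≈ 0.46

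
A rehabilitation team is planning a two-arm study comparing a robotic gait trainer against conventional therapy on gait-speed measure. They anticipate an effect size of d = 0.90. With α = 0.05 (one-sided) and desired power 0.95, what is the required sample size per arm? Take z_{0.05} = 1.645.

n = 27 per group

For two independent groups with equal n: n = 2·((z_{α} + z_β) / d)².
z_{α} + z_β = 1.645 + 1.645 = 3.290.
n = 2 × (3.290 / 0.90)² = 2 × 3.656² = 2 × 13.36 = 26.7.
Round up to the next whole participant.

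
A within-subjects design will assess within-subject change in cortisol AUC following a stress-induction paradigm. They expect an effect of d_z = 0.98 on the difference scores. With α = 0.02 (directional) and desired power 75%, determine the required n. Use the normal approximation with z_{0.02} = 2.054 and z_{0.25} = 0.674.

n = 8 pairs

For a paired (one-sample on differences) test: n = ((z_{α} + z_β) / d)².
z_{α} + z_β = 2.054 + 0.674 = 2.728.
n = (2.728 / 0.98)² = 2.784² = 7.75.
Round up.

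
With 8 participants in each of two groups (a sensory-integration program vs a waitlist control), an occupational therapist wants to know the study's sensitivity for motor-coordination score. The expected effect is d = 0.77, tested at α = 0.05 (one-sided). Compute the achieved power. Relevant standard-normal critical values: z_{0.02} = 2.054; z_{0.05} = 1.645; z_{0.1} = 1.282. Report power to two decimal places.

For two equal groups, power = Φ(d·√(n/2) − z_{α}).
d·√(n/2) = 0.77 × √(8/2) = 0.77 × 2.000 = 1.540.
z_β = 1.540 − 1.645 = -0.105.
Power = Φ(-0.105) = 0.458.

power ≈ 0.46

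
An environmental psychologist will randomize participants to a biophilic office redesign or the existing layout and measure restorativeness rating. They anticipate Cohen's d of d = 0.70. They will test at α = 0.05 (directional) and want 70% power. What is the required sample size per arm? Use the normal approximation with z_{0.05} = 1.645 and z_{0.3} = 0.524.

For two independent groups with equal n: n = 2·((z_{α} + z_β) / d)².
z_{α} + z_β = 1.645 + 0.524 = 2.169.
n = 2 × (2.169 / 0.70)² = 2 × 3.099² = 2 × 9.60 = 19.2.
Round up to the next whole participant.

n = 20 per group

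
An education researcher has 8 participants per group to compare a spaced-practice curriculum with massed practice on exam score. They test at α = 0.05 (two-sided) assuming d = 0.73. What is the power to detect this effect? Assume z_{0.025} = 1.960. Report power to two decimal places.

power ≈ 0.31

For two equal groups, power = Φ(d·√(n/2) − z_{α/2}).
d·√(n/2) = 0.73 × √(8/2) = 0.73 × 2.000 = 1.460.
z_β = 1.460 − 1.960 = -0.500.
Power = Φ(-0.500) = 0.309.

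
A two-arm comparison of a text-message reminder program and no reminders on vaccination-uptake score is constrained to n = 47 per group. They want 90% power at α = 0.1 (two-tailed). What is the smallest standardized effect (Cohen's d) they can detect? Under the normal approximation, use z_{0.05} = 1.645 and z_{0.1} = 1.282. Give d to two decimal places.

d_min ≈ 0.60

For two independent groups of n = 47 each: d_min = (z_{α/2} + z_β)·√(2/n).
z-sum = 1.645 + 1.282 = 2.927.
d_min = 2.927 × √(2/47) = 2.927 × 0.2063 = 0.604.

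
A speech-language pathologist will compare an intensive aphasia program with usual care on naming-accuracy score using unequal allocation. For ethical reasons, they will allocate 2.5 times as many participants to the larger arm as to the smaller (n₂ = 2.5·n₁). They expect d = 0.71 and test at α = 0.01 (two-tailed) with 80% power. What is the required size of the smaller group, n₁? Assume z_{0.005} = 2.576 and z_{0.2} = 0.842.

n₁ = 33

With allocation ratio k = n₂/n₁ = 2.5, Var(x̄₁−x̄₂) = σ²(1/n₁ + 1/(k·n₁)) = σ²·(k+1)/(k·n₁).
So n₁ = (1 + 1/k)·((z_{α/2} + z_β)/d)² = 1.400 × (3.418/0.71)².
n₁ = 1.400 × 23.18 = 32.4.
Round up: n₁ = 33, giving n₂ = ⌈2.5 × 33⌉ = ⌈82.5⌉ = 83.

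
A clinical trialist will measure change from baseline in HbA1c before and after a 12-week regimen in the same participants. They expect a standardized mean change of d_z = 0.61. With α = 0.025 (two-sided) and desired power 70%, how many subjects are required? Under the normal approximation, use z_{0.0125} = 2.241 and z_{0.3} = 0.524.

For a paired (one-sample on differences) test: n = ((z_{α/2} + z_β) / d)².
z_{α/2} + z_β = 2.241 + 0.524 = 2.765.
n = (2.765 / 0.61)² = 4.533² = 20.55.
Round up.

n = 21 pairs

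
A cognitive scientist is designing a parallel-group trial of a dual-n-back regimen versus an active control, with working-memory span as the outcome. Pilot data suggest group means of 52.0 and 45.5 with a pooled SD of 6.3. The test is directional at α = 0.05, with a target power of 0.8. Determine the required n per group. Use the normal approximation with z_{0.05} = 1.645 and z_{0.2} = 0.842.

n = 12 per group

Cohen's d = |M₁ − M₂| / SD_pooled = |52.0 − 45.5| / 6.3 = 6.5 / 6.3 = 1.032.
For two independent groups with equal n: n = 2·((z_{α} + z_β) / d)².
z_{α} + z_β = 1.645 + 0.842 = 2.487.
n = 2 × (2.487 / 1.032)² = 2 × 2.410² = 2 × 5.81 = 11.6.
Round up to the next whole participant.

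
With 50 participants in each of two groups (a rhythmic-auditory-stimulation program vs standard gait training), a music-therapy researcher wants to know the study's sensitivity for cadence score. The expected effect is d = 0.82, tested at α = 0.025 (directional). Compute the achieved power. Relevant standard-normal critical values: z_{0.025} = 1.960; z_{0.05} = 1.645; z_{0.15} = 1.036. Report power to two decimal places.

For two equal groups, power = Φ(d·√(n/2) − z_{α}).
d·√(n/2) = 0.82 × √(50/2) = 0.82 × 5.000 = 4.100.
z_β = 4.100 − 1.960 = 2.140.
Power = Φ(2.140) = 0.984.

power ≈ 0.98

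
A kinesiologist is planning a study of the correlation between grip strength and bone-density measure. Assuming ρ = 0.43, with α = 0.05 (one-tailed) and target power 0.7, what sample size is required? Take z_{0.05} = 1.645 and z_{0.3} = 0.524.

n = 26

Fisher's z: C = ½·ln((1+r)/(1−r)) = ½·ln(2.5088) = 0.4599.
n = ((z_{α} + z_β)/C)² + 3.
(1.645 + 0.524) / 0.4599 = 2.169 / 0.4599 = 4.716.
n = 4.716² + 3 = 22.24 + 3 = 25.2.
Round up.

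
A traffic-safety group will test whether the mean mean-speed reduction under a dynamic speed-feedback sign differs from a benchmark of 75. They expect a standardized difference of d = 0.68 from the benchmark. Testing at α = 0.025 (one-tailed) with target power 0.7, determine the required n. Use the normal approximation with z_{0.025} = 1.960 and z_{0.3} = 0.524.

n = 14

For a one-sample test: n = ((z_{α} + z_β) / d)².
z_{α} + z_β = 1.960 + 0.524 = 2.484.
n = (2.484 / 0.68)² = 3.653² = 13.34.
Round up.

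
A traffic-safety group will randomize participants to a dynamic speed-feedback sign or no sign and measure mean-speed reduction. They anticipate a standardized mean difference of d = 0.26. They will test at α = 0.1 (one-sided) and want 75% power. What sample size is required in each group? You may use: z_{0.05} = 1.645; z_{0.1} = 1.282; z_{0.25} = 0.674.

n = 114 per group

For two independent groups with equal n: n = 2·((z_{α} + z_β) / d)².
z_{α} + z_β = 1.282 + 0.674 = 1.956.
n = 2 × (1.956 / 0.26)² = 2 × 7.523² = 2 × 56.60 = 113.2.
Round up to the next whole participant.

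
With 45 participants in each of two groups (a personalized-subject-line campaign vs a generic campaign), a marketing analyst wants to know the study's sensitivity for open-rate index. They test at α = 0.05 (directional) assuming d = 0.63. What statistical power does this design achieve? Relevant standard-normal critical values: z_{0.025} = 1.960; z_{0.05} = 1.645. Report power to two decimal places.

For two equal groups, power = Φ(d·√(n/2) − z_{α}).
d·√(n/2) = 0.63 × √(45/2) = 0.63 × 4.743 = 2.988.
z_β = 2.988 − 1.645 = 1.343.
Power = Φ(1.343) = 0.910.

power ≈ 0.91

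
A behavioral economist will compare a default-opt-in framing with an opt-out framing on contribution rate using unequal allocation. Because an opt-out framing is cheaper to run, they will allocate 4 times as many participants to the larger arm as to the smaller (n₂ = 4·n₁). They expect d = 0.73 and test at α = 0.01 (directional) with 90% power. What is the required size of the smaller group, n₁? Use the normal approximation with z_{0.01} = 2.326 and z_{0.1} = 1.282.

n₁ = 31

With allocation ratio k = n₂/n₁ = 4, Var(x̄₁−x̄₂) = σ²(1/n₁ + 1/(k·n₁)) = σ²·(k+1)/(k·n₁).
So n₁ = (1 + 1/k)·((z_{α} + z_β)/d)² = 1.250 × (3.608/0.73)².
n₁ = 1.250 × 24.43 = 30.5.
Round up: n₁ = 31, giving n₂ = 4 × 31 = 124.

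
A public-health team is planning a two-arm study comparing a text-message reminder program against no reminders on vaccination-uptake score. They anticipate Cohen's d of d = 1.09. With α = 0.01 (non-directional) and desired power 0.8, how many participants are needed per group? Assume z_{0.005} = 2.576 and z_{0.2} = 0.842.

For two independent groups with equal n: n = 2·((z_{α/2} + z_β) / d)².
z_{α/2} + z_β = 2.576 + 0.842 = 3.418.
n = 2 × (3.418 / 1.09)² = 2 × 3.136² = 2 × 9.83 = 19.7.
Round up to the next whole participant.

n = 20 per group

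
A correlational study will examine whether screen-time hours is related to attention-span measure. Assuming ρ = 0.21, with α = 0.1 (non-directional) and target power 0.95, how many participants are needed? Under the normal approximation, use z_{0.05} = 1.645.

n = 242

Fisher's z: C = ½·ln((1+r)/(1−r)) = ½·ln(1.5316) = 0.2132.
n = ((z_{α/2} + z_β)/C)² + 3.
(1.645 + 1.645) / 0.2132 = 3.290 / 0.2132 = 15.432.
n = 15.432² + 3 = 238.13 + 3 = 241.1.
Round up.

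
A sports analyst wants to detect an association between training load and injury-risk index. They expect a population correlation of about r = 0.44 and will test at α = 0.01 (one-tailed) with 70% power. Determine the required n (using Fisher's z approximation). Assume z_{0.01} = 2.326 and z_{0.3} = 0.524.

Fisher's z: C = ½·ln((1+r)/(1−r)) = ½·ln(2.5714) = 0.4722.
n = ((z_{α} + z_β)/C)² + 3.
(2.326 + 0.524) / 0.4722 = 2.850 / 0.4722 = 6.036.
n = 6.036² + 3 = 36.43 + 3 = 39.4.
Round up.

n = 40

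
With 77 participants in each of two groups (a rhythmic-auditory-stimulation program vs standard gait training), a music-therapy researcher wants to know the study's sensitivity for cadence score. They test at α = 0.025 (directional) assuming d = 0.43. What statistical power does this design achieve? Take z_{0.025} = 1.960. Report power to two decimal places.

power ≈ 0.76

For two equal groups, power = Φ(d·√(n/2) − z_{α}).
d·√(n/2) = 0.43 × √(77/2) = 0.43 × 6.205 = 2.668.
z_β = 2.668 − 1.960 = 0.708.
Power = Φ(0.708) = 0.761.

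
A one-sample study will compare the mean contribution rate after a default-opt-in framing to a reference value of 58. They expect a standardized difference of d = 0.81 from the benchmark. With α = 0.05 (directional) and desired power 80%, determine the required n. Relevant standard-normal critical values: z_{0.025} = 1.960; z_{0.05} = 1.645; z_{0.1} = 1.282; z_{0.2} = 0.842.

n = 10

For a one-sample test: n = ((z_{α} + z_β) / d)².
z_{α} + z_β = 1.645 + 0.842 = 2.487.
n = (2.487 / 0.81)² = 3.070² = 9.43.
Round up.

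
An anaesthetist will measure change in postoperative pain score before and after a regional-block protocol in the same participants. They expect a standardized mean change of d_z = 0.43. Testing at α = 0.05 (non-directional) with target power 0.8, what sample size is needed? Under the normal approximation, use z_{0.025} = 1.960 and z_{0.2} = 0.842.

n = 43 pairs

For a paired (one-sample on differences) test: n = ((z_{α/2} + z_β) / d)².
z_{α/2} + z_β = 1.960 + 0.842 = 2.802.
n = (2.802 / 0.43)² = 6.516² = 42.46.
Round up.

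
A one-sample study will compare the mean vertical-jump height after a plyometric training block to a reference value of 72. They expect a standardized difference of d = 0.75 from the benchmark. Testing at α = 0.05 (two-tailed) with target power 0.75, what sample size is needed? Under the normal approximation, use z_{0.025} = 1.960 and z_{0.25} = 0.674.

n = 13

For a one-sample test: n = ((z_{α/2} + z_β) / d)².
z_{α/2} + z_β = 1.960 + 0.674 = 2.634.
n = (2.634 / 0.75)² = 3.512² = 12.33.
Round up.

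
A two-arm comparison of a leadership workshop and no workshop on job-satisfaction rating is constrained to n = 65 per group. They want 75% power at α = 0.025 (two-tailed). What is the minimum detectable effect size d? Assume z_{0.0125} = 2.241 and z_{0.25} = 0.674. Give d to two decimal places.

d_min ≈ 0.51

For two independent groups of n = 65 each: d_min = (z_{α/2} + z_β)·√(2/n).
z-sum = 2.241 + 0.674 = 2.915.
d_min = 2.915 × √(2/65) = 2.915 × 0.1754 = 0.511.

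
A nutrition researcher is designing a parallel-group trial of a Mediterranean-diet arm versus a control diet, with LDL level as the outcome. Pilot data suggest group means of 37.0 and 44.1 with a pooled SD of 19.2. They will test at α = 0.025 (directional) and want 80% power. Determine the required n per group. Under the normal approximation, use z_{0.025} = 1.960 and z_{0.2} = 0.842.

Cohen's d = |M₁ − M₂| / SD_pooled = |37.0 − 44.1| / 19.2 = 7.1 / 19.2 = 0.370.
For two independent groups with equal n: n = 2·((z_{α} + z_β) / d)².
z_{α} + z_β = 1.960 + 0.842 = 2.802.
n = 2 × (2.802 / 0.370)² = 2 × 7.573² = 2 × 57.35 = 114.7.
Round up to the next whole participant.

n = 115 per group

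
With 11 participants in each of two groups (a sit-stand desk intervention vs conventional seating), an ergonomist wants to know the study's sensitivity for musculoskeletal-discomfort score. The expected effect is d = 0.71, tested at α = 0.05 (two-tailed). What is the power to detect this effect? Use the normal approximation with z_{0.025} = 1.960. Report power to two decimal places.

power ≈ 0.38

For two equal groups, power = Φ(d·√(n/2) − z_{α/2}).
d·√(n/2) = 0.71 × √(11/2) = 0.71 × 2.345 = 1.665.
z_β = 1.665 − 1.960 = -0.295.
Power = Φ(-0.295) = 0.384.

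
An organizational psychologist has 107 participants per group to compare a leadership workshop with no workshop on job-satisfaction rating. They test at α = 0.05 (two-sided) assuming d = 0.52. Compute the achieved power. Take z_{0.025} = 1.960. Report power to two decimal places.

For two equal groups, power = Φ(d·√(n/2) − z_{α/2}).
d·√(n/2) = 0.52 × √(107/2) = 0.52 × 7.314 = 3.803.
z_β = 3.803 − 1.960 = 1.843.
Power = Φ(1.843) = 0.967.

power ≈ 0.97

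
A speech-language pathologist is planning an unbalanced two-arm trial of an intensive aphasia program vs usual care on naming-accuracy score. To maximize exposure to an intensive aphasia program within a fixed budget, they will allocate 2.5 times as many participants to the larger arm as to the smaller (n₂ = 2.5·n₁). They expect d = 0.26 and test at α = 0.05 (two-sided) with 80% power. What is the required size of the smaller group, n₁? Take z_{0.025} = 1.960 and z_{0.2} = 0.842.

n₁ = 163

With allocation ratio k = n₂/n₁ = 2.5, Var(x̄₁−x̄₂) = σ²(1/n₁ + 1/(k·n₁)) = σ²·(k+1)/(k·n₁).
So n₁ = (1 + 1/k)·((z_{α/2} + z_β)/d)² = 1.400 × (2.802/0.26)².
n₁ = 1.400 × 116.14 = 162.6.
Round up: n₁ = 163, giving n₂ = ⌈2.5 × 163⌉ = ⌈407.5⌉ = 408.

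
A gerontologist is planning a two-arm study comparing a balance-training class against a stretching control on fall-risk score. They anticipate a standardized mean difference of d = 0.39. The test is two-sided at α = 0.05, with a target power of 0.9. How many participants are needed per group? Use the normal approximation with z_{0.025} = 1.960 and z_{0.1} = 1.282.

n = 139 per group

For two independent groups with equal n: n = 2·((z_{α/2} + z_β) / d)².
z_{α/2} + z_β = 1.960 + 1.282 = 3.242.
n = 2 × (3.242 / 0.39)² = 2 × 8.313² = 2 × 69.10 = 138.2.
Round up to the next whole participant.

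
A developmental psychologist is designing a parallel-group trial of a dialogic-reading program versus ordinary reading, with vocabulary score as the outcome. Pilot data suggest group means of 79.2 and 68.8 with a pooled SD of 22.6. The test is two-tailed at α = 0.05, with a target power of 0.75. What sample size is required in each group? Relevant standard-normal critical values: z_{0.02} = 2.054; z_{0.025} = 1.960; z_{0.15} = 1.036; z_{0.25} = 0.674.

n = 66 per group

Cohen's d = |M₁ − M₂| / SD_pooled = |79.2 − 68.8| / 22.6 = 10.4 / 22.6 = 0.460.
For two independent groups with equal n: n = 2·((z_{α/2} + z_β) / d)².
z_{α/2} + z_β = 1.960 + 0.674 = 2.634.
n = 2 × (2.634 / 0.460)² = 2 × 5.726² = 2 × 32.79 = 65.6.
Round up to the next whole participant.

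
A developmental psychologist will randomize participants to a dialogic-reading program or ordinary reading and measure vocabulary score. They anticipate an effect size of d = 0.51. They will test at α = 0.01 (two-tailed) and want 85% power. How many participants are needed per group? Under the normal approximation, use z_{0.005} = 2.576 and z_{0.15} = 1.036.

n = 101 per group

For two independent groups with equal n: n = 2·((z_{α/2} + z_β) / d)².
z_{α/2} + z_β = 2.576 + 1.036 = 3.612.
n = 2 × (3.612 / 0.51)² = 2 × 7.082² = 2 × 50.16 = 100.3.
Round up to the next whole participant.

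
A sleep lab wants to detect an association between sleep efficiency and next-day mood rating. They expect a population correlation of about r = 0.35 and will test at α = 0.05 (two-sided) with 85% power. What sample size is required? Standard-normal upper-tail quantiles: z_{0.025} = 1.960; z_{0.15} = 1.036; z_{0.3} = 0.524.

n = 71

Fisher's z: C = ½·ln((1+r)/(1−r)) = ½·ln(2.0769) = 0.3654.
n = ((z_{α/2} + z_β)/C)² + 3.
(1.960 + 1.036) / 0.3654 = 2.996 / 0.3654 = 8.199.
n = 8.199² + 3 = 67.23 + 3 = 70.2.
Round up.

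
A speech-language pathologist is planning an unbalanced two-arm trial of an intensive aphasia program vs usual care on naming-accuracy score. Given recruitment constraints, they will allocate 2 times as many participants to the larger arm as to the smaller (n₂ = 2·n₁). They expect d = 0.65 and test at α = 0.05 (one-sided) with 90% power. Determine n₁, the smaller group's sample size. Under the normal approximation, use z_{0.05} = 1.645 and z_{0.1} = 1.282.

With allocation ratio k = n₂/n₁ = 2, Var(x̄₁−x̄₂) = σ²(1/n₁ + 1/(k·n₁)) = σ²·(k+1)/(k·n₁).
So n₁ = (1 + 1/k)·((z_{α} + z_β)/d)² = 1.500 × (2.927/0.65)².
n₁ = 1.500 × 20.28 = 30.4.
Round up: n₁ = 31, giving n₂ = 2 × 31 = 62.

n₁ = 31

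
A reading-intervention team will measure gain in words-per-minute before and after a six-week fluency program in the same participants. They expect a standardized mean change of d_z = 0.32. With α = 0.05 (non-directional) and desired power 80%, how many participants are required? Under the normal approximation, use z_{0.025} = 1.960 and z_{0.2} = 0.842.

n = 77 pairs

For a paired (one-sample on differences) test: n = ((z_{α/2} + z_β) / d)².
z_{α/2} + z_β = 1.960 + 0.842 = 2.802.
n = (2.802 / 0.32)² = 8.756² = 76.67.
Round up.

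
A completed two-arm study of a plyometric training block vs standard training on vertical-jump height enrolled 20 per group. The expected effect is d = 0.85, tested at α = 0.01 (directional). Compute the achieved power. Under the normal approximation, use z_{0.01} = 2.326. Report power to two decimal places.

For two equal groups, power = Φ(d·√(n/2) − z_{α}).
d·√(n/2) = 0.85 × √(20/2) = 0.85 × 3.162 = 2.688.
z_β = 2.688 − 2.326 = 0.362.
Power = Φ(0.362) = 0.641.

power ≈ 0.64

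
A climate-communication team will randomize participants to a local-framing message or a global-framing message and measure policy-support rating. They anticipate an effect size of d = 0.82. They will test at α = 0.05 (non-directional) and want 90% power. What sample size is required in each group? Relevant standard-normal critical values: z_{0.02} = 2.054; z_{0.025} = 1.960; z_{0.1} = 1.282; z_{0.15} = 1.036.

n = 32 per group

For two independent groups with equal n: n = 2·((z_{α/2} + z_β) / d)².
z_{α/2} + z_β = 1.960 + 1.282 = 3.242.
n = 2 × (3.242 / 0.82)² = 2 × 3.954² = 2 × 15.63 = 31.3.
Round up to the next whole participant.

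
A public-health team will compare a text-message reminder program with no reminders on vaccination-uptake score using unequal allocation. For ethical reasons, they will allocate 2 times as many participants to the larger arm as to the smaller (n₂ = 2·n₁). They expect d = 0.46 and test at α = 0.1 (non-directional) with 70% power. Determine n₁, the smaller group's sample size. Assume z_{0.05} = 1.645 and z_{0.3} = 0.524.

With allocation ratio k = n₂/n₁ = 2, Var(x̄₁−x̄₂) = σ²(1/n₁ + 1/(k·n₁)) = σ²·(k+1)/(k·n₁).
So n₁ = (1 + 1/k)·((z_{α/2} + z_β)/d)² = 1.500 × (2.169/0.46)².
n₁ = 1.500 × 22.23 = 33.3.
Round up: n₁ = 34, giving n₂ = 2 × 34 = 68.

n₁ = 34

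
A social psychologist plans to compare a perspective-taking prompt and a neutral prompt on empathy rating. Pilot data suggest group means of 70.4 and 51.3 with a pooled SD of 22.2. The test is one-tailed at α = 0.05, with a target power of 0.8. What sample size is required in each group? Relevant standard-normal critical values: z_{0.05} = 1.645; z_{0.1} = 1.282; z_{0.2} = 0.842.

n = 17 per group

Cohen's d = |M₁ − M₂| / SD_pooled = |70.4 − 51.3| / 22.2 = 19.1 / 22.2 = 0.860.
For two independent groups with equal n: n = 2·((z_{α} + z_β) / d)².
z_{α} + z_β = 1.645 + 0.842 = 2.487.
n = 2 × (2.487 / 0.860)² = 2 × 2.892² = 2 × 8.36 = 16.7.
Round up to the next whole participant.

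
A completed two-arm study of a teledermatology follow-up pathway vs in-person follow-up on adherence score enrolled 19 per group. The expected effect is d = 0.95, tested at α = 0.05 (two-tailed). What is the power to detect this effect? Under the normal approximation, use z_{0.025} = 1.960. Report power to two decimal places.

For two equal groups, power = Φ(d·√(n/2) − z_{α/2}).
d·√(n/2) = 0.95 × √(19/2) = 0.95 × 3.082 = 2.928.
z_β = 2.928 − 1.960 = 0.968.
Power = Φ(0.968) = 0.834.

power ≈ 0.83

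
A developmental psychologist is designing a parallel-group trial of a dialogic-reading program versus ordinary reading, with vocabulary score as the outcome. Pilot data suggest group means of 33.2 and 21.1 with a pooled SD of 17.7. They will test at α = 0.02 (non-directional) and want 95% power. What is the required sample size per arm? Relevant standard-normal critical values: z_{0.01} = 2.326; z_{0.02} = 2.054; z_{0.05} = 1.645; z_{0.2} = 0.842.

Cohen's d = |M₁ − M₂| / SD_pooled = |33.2 − 21.1| / 17.7 = 12.1 / 17.7 = 0.684.
For two independent groups with equal n: n = 2·((z_{α/2} + z_β) / d)².
z_{α/2} + z_β = 2.326 + 1.645 = 3.971.
n = 2 × (3.971 / 0.684)² = 2 × 5.806² = 2 × 33.70 = 67.4.
Round up to the next whole participant.

n = 68 per group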